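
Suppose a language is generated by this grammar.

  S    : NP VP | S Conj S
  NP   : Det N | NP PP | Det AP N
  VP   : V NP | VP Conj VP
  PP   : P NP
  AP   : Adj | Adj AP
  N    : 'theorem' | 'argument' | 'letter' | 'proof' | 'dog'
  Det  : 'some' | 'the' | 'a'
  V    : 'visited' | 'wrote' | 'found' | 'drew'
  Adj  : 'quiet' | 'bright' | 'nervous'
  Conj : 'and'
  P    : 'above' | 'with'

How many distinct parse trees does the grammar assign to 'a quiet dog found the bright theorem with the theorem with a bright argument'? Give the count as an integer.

The two bracketings:
[S [NP [Det a] [AP [Adj quiet]] [N dog]] [VP [V found] [NP [NP [Det the] [AP [Adj bright]] [N theorem]] [PP [P with] [NP [NP [Det the] [N theorem]] [PP [P with] [NP [Det a] [AP [Adj bright]] [N argument]]]]]]]]
[S [NP [Det a] [AP [Adj quiet]] [N dog]] [VP [V found] [NP [NP [NP [Det the] [AP [Adj bright]] [N theorem]] [PP [P with] [NP [Det the] [N theorem]]]] [PP [P with] [NP [Det a] [AP [Adj bright]] [N argument]]]]]]
The trees differ in how a recursive rule is bracketed over the same span.

2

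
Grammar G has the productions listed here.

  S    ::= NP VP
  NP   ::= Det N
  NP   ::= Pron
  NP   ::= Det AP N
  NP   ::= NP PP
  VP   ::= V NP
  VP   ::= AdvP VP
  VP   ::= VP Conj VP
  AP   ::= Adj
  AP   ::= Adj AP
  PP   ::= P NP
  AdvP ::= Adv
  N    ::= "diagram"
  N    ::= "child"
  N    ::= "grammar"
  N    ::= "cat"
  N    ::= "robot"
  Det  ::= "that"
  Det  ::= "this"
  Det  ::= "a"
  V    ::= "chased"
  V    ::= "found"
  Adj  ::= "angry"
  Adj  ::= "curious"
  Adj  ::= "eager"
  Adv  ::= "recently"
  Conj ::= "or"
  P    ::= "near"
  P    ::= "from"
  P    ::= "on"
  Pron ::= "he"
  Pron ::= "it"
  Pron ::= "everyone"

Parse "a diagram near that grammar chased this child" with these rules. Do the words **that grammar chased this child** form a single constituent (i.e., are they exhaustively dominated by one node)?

[S [NP [NP [Det a] [N diagram]] [PP [P near] [NP [Det that] [N grammar]]]] [VP [V chased] [NP [Det this] [N child]]]]
The smallest constituent containing 'that grammar chased this child' is the S spanning 'a diagram near that grammar chased this child'; no single node in the tree dominates exactly the given words.

No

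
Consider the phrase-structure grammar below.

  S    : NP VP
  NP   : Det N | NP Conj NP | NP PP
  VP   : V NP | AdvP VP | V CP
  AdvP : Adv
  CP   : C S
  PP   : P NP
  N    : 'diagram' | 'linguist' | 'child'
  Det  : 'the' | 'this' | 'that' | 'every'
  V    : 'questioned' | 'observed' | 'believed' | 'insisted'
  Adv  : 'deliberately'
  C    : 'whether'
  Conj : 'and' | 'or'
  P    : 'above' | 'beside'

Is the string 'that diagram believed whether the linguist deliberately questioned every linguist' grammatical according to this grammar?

Grammatical

[S [NP [Det that] [N diagram]] [VP [V believed] [CP [C whether] [S [NP [Det the] [N linguist]] [VP [AdvP [Adv deliberately]] [VP [V questioned] [NP [Det every] [N linguist]]]]]]]]
Each bracket corresponds to one application of a listed rule, so the string is derivable from S.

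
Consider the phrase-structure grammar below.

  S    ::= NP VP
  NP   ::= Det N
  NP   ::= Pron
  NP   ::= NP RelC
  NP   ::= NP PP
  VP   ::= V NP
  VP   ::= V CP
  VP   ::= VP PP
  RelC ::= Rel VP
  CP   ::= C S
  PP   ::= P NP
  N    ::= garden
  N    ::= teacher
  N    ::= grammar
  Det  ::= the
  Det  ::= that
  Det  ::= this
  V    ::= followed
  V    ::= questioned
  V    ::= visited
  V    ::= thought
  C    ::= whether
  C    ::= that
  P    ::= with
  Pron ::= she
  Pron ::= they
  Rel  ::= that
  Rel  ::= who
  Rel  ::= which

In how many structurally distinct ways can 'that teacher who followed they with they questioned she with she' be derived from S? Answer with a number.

6

Two of the 6 distinct bracketings:
[S [NP [NP [Det that] [N teacher]] [RelC [Rel who] [VP [V followed] [NP [NP [Pron they]] [PP [P with] [NP [Pron they]]]]]]] [VP [V questioned] [NP [NP [Pron she]] [PP [P with] [NP [Pron she]]]]]]
[S [NP [NP [Det that] [N teacher]] [RelC [Rel who] [VP [V followed] [NP [NP [Pron they]] [PP [P with] [NP [Pron they]]]]]]] [VP [VP [V questioned] [NP [Pron she]]] [PP [P with] [NP [Pron she]]]]]
The difference turns on whether VP → VP PP is used at the relevant span, versus an alternative expansion of VP.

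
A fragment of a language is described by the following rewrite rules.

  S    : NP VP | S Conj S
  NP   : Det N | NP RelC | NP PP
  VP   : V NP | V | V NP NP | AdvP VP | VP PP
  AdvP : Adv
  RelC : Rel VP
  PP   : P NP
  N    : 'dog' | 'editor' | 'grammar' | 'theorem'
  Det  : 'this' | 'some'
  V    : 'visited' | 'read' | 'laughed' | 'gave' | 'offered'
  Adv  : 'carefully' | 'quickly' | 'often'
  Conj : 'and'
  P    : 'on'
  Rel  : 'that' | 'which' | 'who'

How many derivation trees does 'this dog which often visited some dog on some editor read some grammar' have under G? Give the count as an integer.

Two of the 4 distinct bracketings:
[S [NP [NP [Det this] [N dog]] [RelC [Rel which] [VP [AdvP [Adv often]] [VP [V visited] [NP [NP [Det some] [N dog]] [PP [P on] [NP [Det some] [N editor]]]]]]]] [VP [V read] [NP [Det some] [N grammar]]]]
[S [NP [NP [Det this] [N dog]] [RelC [Rel which] [VP [AdvP [Adv often]] [VP [VP [V visited] [NP [Det some] [N dog]]] [PP [P on] [NP [Det some] [N editor]]]]]]] [VP [V read] [NP [Det some] [N grammar]]]]
The difference turns on whether NP → NP PP is used at the relevant span, versus an alternative expansion of NP.

4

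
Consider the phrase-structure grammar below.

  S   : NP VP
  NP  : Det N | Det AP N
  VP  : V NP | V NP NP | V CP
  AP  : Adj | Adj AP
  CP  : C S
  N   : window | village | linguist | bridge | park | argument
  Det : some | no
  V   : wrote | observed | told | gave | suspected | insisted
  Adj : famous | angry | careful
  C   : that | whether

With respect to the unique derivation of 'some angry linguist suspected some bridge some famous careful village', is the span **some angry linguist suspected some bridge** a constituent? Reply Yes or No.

No

[S [NP [Det some] [AP [Adj angry]] [N linguist]] [VP [V suspected] [NP [Det some] [N bridge]] [NP [Det some] [AP [Adj famous] [AP [Adj careful]]] [N village]]]]
The smallest constituent containing 'some angry linguist suspected some bridge' is the S spanning 'some angry linguist suspected some bridge some famous careful village'; no single node in the tree dominates exactly the given words.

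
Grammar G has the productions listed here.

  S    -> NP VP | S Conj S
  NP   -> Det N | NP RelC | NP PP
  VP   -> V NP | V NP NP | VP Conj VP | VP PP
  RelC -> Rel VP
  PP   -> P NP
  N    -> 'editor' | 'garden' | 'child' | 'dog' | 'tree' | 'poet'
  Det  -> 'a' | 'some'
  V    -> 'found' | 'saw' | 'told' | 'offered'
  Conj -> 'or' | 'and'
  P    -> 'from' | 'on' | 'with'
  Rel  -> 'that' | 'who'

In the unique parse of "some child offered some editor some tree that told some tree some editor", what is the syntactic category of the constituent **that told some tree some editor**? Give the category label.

RelC

S
  NP
    Det: some
    N: child
  VP
    V: offered
    NP
      Det: some
      N: editor
    NP
      NP
        Det: some
        N: tree
      RelC
        Rel: that
        VP
          V: told
          NP
            Det: some
            N: tree
          NP
            Det: some
            N: editor
The span 'that told some tree some editor' is the RelC node built by RelC → Rel VP.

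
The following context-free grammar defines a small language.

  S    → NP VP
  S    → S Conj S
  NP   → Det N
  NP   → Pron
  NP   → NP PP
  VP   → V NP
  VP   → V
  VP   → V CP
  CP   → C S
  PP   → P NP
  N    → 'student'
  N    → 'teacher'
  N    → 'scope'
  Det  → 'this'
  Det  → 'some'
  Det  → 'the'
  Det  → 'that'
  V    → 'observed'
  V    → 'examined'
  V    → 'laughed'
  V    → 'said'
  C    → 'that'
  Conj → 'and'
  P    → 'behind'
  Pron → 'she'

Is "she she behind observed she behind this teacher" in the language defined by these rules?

A Pron word can never sit immediately before a Pron word in any string this grammar generates, so the substring 'she she' rules out a derivation.

Ungrammatical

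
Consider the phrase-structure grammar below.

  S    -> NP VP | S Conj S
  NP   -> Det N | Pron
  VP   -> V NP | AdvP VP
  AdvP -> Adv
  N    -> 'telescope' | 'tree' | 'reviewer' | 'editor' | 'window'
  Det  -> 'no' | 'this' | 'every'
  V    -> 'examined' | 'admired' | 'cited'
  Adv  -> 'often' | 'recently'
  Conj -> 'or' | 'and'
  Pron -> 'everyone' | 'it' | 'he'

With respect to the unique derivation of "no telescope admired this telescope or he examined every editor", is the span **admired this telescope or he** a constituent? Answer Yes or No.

[S [S [NP [Det no] [N telescope]] [VP [V admired] [NP [Det this] [N telescope]]]] [Conj or] [S [NP [Pron he]] [VP [V examined] [NP [Det every] [N editor]]]]]
The smallest constituent containing 'admired this telescope or he' is the S spanning 'no telescope admired this telescope or he examined every editor'; no single node in the tree dominates exactly the given words.

No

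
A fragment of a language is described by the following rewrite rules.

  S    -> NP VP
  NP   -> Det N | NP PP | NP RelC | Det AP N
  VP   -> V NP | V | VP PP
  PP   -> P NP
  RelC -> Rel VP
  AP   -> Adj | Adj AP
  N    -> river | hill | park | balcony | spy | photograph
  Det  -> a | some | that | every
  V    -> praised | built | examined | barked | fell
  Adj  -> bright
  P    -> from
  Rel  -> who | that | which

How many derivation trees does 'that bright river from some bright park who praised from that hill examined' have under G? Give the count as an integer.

Two of the 5 distinct bracketings:
[S [NP [NP [Det that] [AP [Adj bright]] [N river]] [PP [P from] [NP [NP [NP [Det some] [AP [Adj bright]] [N park]] [RelC [Rel who] [VP [V praised]]]] [PP [P from] [NP [Det that] [N hill]]]]]] [VP [V examined]]]
[S [NP [NP [Det that] [AP [Adj bright]] [N river]] [PP [P from] [NP [NP [Det some] [AP [Adj bright]] [N park]] [RelC [Rel who] [VP [VP [V praised]] [PP [P from] [NP [Det that] [N hill]]]]]]]] [VP [V examined]]]
The difference turns on whether VP → VP PP is used at the relevant span, versus an alternative expansion of VP.

5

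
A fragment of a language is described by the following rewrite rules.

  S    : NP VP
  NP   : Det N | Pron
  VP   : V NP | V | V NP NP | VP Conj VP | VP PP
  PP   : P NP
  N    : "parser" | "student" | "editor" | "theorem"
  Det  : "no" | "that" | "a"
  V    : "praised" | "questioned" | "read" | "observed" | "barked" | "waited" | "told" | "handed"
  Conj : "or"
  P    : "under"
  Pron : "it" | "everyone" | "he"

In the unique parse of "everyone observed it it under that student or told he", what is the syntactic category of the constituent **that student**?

S
  NP
    Pron: everyone
  VP
    VP
      VP
        V: observed
        NP
          Pron: it
        NP
          Pron: it
      PP
        P: under
        NP
          Det: that
          N: student
    Conj: or
    VP
      V: told
      NP
        Pron: he
The span 'that student' is the NP node built by NP → Det N.

NP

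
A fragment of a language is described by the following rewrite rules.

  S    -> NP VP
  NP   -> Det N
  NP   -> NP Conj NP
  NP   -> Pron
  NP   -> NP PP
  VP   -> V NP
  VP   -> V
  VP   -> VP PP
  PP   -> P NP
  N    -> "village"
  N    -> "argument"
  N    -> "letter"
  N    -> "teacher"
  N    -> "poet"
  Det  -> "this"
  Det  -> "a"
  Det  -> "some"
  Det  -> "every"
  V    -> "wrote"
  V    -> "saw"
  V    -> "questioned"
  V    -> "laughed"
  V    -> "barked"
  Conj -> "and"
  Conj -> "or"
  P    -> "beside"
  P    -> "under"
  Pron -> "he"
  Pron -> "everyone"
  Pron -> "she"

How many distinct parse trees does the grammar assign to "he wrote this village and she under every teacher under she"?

Two of the 9 distinct bracketings:
[S [NP [Pron he]] [VP [V wrote] [NP [NP [Det this] [N village]] [Conj and] [NP [NP [Pron she]] [PP [P under] [NP [NP [Det every] [N teacher]] [PP [P under] [NP [Pron she]]]]]]]]]
[S [NP [Pron he]] [VP [V wrote] [NP [NP [Det this] [N village]] [Conj and] [NP [NP [NP [Pron she]] [PP [P under] [NP [Det every] [N teacher]]]] [PP [P under] [NP [Pron she]]]]]]]
The trees differ in how a recursive rule is bracketed over the same span.

9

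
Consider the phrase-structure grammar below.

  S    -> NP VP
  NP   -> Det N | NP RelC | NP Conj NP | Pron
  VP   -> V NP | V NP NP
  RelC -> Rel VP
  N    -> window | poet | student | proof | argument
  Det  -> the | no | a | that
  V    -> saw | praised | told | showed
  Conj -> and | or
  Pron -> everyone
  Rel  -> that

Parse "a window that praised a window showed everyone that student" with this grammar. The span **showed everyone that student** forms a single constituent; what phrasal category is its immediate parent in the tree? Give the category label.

S

S
  NP
    NP
      Det: a
      N: window
    RelC
      Rel: that
      VP
        V: praised
        NP
          Det: a
          N: window
  VP
    V: showed
    NP
      Pron: everyone
    NP
      Det: that
      N: student
The span 'showed everyone that student' is the VP node built by VP → V NP NP.
Its mother is the S built by S → NP VP.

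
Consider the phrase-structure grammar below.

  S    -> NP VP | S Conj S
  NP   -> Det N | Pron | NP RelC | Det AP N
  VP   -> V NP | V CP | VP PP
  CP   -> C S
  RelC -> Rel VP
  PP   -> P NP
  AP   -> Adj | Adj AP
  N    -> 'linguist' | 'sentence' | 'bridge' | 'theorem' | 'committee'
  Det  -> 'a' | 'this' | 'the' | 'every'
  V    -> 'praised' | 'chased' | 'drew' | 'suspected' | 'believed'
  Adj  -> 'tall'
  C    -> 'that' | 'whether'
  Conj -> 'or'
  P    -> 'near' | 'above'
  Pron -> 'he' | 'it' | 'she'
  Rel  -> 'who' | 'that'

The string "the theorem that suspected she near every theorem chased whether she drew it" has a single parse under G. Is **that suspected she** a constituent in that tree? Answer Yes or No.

No

[S [NP [NP [Det the] [N theorem]] [RelC [Rel that] [VP [VP [V suspected] [NP [Pron she]]] [PP [P near] [NP [Det every] [N theorem]]]]]] [VP [V chased] [CP [C whether] [S [NP [Pron she]] [VP [V drew] [NP [Pron it]]]]]]]
The smallest constituent containing 'that suspected she' is the RelC spanning 'that suspected she near every theorem'; no single node in the tree dominates exactly the given words.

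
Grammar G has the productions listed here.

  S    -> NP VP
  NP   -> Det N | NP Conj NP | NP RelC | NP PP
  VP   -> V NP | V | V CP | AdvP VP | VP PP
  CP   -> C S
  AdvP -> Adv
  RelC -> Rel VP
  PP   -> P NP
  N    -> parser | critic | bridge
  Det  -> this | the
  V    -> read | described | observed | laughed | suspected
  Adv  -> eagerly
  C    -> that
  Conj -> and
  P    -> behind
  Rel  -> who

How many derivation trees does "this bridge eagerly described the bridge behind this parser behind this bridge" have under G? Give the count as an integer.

Two of the 9 distinct bracketings:
[S [NP [Det this] [N bridge]] [VP [AdvP [Adv eagerly]] [VP [V described] [NP [NP [Det the] [N bridge]] [PP [P behind] [NP [NP [Det this] [N parser]] [PP [P behind] [NP [Det this] [N bridge]]]]]]]]]
[S [NP [Det this] [N bridge]] [VP [AdvP [Adv eagerly]] [VP [V described] [NP [NP [NP [Det the] [N bridge]] [PP [P behind] [NP [Det this] [N parser]]]] [PP [P behind] [NP [Det this] [N bridge]]]]]]]
The trees differ in how a recursive rule is bracketed over the same span.

9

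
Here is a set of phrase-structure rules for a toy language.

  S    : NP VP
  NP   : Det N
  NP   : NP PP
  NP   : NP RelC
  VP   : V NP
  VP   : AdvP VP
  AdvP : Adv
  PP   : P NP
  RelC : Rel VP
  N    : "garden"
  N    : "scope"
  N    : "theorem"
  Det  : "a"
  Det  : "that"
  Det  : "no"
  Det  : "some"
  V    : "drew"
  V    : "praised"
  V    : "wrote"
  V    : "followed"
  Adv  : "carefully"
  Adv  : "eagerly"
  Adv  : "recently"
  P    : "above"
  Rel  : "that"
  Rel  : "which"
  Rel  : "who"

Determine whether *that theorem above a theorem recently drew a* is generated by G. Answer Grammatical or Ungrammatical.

Ungrammatical

For S → NP VP, every NP-prefix leaves a non-VP remainder: after 'that theorem' the remainder is not a VP; after 'that theorem above a theorem' the remainder is not a VP.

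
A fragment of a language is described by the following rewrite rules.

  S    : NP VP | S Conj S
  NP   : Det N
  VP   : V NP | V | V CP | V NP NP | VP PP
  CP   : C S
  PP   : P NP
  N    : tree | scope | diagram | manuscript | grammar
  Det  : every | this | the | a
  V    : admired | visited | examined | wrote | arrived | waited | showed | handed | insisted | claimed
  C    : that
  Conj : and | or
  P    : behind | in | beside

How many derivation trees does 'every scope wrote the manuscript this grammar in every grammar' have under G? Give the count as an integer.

[S [NP [Det every] [N scope]] [VP [VP [V wrote] [NP [Det the] [N manuscript]] [NP [Det this] [N grammar]]] [PP [P in] [NP [Det every] [N grammar]]]]]
No rule offers an alternative attachment or grouping for any span, so this is the only derivation.

1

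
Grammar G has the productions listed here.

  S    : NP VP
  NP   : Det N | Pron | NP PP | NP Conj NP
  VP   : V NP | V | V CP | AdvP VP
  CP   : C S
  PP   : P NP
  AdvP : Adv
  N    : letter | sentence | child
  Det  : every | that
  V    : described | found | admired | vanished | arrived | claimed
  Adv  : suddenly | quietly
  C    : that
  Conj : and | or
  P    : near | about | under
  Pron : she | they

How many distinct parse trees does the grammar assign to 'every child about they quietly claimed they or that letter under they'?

The two bracketings:
[S [NP [NP [Det every] [N child]] [PP [P about] [NP [Pron they]]]] [VP [AdvP [Adv quietly]] [VP [V claimed] [NP [NP [NP [Pron they]] [Conj or] [NP [Det that] [N letter]]] [PP [P under] [NP [Pron they]]]]]]]
[S [NP [NP [Det every] [N child]] [PP [P about] [NP [Pron they]]]] [VP [AdvP [Adv quietly]] [VP [V claimed] [NP [NP [Pron they]] [Conj or] [NP [NP [Det that] [N letter]] [PP [P under] [NP [Pron they]]]]]]]]
The trees differ in how a recursive rule is bracketed over the same span.

2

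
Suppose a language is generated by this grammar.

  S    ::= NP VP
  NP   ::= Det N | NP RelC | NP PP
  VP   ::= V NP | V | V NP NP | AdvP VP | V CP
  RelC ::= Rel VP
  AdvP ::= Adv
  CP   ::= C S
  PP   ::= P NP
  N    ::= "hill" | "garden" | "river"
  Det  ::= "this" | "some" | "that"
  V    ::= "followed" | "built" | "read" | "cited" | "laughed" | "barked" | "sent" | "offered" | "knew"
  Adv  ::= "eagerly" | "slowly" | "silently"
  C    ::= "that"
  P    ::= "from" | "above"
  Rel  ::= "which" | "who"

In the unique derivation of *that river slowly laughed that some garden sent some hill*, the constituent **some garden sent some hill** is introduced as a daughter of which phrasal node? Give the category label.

CP

[S [NP [Det that] [N river]] [VP [AdvP [Adv slowly]] [VP [V laughed] [CP [C that] [S [NP [Det some] [N garden]] [VP [V sent] [NP [Det some] [N hill]]]]]]]]
The span 'some garden sent some hill' is the S node built by S → NP VP.
Its mother is the CP built by CP → C S.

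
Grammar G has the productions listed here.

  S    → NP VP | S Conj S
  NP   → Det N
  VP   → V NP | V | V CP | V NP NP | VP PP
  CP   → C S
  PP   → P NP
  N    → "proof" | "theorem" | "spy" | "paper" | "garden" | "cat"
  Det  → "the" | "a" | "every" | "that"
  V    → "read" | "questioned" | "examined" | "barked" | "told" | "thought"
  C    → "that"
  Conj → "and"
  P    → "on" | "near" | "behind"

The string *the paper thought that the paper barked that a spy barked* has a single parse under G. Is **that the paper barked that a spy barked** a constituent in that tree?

Yes

[S [NP [Det the] [N paper]] [VP [V thought] [CP [C that] [S [NP [Det the] [N paper]] [VP [V barked] [CP [C that] [S [NP [Det a] [N spy]] [VP [V barked]]]]]]]]]
The words 'that the paper barked that a spy barked' are exhaustively dominated by a single CP node (built by CP → C S), so they form a constituent.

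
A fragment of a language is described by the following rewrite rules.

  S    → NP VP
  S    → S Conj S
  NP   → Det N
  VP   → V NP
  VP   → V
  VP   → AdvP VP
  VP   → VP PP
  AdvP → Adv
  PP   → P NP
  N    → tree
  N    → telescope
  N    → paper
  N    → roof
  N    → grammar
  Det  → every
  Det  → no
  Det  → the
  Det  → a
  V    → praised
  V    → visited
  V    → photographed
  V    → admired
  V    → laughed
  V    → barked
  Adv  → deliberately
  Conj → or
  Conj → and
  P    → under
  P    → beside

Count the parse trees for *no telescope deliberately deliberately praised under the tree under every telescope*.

6

Two of the 6 distinct bracketings:
[S [NP [Det no] [N telescope]] [VP [AdvP [Adv deliberately]] [VP [AdvP [Adv deliberately]] [VP [VP [VP [V praised]] [PP [P under] [NP [Det the] [N tree]]]] [PP [P under] [NP [Det every] [N telescope]]]]]]]
[S [NP [Det no] [N telescope]] [VP [AdvP [Adv deliberately]] [VP [VP [AdvP [Adv deliberately]] [VP [VP [V praised]] [PP [P under] [NP [Det the] [N tree]]]]] [PP [P under] [NP [Det every] [N telescope]]]]]]
The trees differ in how a recursive rule is bracketed over the same span.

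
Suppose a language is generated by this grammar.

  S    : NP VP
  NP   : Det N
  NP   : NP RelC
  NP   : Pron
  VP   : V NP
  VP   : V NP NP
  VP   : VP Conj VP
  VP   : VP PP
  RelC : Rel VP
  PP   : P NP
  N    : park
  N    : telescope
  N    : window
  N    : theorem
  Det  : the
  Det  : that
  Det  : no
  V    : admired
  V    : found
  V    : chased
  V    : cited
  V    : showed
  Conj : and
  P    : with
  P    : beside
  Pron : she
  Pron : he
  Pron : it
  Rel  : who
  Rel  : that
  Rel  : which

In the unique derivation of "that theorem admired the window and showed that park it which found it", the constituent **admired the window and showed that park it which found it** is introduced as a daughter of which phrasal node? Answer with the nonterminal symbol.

S
  NP
    Det: that
    N: theorem
  VP
    VP
      V: admired
      NP
        Det: the
        N: window
    Conj: and
    VP
      V: showed
      NP
        Det: that
        N: park
      NP
        NP
          Pron: it
        RelC
          Rel: which
          VP
            V: found
            NP
              Pron: it
The span 'admired the window and showed that park it which found it' is the VP node built by VP → VP Conj VP.
Its mother is the S built by S → NP VP.

S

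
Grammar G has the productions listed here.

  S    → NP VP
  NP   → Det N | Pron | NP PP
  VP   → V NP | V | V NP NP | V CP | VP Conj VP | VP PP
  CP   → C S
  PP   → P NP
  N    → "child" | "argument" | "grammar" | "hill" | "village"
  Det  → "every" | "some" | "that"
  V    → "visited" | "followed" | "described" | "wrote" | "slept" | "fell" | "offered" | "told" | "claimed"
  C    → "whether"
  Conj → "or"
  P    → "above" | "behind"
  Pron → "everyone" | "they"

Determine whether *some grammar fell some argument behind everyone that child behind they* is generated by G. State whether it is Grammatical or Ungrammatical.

S
  NP
    Det: some
    N: grammar
  VP
    V: fell
    NP
      NP
        Det: some
        N: argument
      PP
        P: behind
        NP
          Pron: everyone
    NP
      NP
        Det: that
        N: child
      PP
        P: behind
        NP
          Pron: they
Each bracket corresponds to one application of a listed rule, so the string is derivable from S.

Grammatical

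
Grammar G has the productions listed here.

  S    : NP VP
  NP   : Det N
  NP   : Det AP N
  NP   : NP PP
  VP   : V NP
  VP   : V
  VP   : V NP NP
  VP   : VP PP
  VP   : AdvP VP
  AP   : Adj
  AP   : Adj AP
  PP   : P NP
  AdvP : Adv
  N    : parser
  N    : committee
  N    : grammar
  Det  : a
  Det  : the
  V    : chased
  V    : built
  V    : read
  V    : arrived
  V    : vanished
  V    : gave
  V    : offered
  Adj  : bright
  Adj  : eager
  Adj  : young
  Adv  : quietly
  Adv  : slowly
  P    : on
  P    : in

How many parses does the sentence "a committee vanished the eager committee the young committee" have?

1

[S [NP [Det a] [N committee]] [VP [V vanished] [NP [Det the] [AP [Adj eager]] [N committee]] [NP [Det the] [AP [Adj young]] [N committee]]]]
No rule offers an alternative attachment or grouping for any span, so this is the only derivation.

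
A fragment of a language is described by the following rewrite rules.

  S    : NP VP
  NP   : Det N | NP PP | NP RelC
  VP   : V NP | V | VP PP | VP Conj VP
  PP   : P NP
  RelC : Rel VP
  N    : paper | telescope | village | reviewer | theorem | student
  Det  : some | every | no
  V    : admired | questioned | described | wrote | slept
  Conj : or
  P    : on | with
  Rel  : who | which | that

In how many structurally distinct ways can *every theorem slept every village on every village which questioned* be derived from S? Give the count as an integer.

3

Two of the 3 distinct bracketings:
[S [NP [Det every] [N theorem]] [VP [V slept] [NP [NP [Det every] [N village]] [PP [P on] [NP [NP [Det every] [N village]] [RelC [Rel which] [VP [V questioned]]]]]]]]
[S [NP [Det every] [N theorem]] [VP [V slept] [NP [NP [NP [Det every] [N village]] [PP [P on] [NP [Det every] [N village]]]] [RelC [Rel which] [VP [V questioned]]]]]]
The trees differ in how a recursive rule is bracketed over the same span.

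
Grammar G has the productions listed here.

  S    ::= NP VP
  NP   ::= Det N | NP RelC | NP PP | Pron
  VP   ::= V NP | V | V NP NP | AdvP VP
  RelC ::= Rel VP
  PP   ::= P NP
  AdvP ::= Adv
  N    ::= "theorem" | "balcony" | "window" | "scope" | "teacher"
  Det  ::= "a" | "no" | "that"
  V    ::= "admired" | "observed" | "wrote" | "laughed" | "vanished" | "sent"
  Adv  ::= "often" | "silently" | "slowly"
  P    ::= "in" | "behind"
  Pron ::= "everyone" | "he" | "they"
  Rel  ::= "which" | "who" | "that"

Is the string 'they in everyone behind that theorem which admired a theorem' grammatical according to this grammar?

For S → NP VP, every NP-prefix leaves a non-VP remainder: after 'they' the remainder is not a VP; after 'they in everyone' the remainder is not a VP; after 'they in everyone behind that theorem' the remainder is not a VP (and 1 more).

Ungrammatical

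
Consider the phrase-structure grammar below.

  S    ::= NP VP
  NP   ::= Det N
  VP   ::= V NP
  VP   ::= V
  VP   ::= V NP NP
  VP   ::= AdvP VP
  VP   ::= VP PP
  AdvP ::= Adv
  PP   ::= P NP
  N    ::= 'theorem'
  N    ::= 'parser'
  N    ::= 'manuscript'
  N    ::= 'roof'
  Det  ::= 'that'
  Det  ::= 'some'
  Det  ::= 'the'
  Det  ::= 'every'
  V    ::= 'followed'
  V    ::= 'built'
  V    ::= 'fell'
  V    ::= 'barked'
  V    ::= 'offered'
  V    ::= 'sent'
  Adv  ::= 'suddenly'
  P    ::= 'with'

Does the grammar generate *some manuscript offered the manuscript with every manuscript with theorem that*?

A P word can never sit immediately before an N word in any string this grammar generates, so the substring 'with theorem' rules out a derivation.

Ungrammatical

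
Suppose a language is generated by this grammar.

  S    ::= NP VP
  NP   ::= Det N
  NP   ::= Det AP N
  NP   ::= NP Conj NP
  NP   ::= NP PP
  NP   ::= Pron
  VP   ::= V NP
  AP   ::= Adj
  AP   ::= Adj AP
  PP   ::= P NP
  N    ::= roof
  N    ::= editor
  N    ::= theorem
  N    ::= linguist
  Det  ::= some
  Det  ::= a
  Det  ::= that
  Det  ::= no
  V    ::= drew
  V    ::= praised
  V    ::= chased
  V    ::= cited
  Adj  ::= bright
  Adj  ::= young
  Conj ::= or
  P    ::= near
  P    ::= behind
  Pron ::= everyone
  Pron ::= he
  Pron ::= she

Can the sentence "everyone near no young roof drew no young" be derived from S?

For S → NP VP, every NP-prefix leaves a non-VP remainder: after 'everyone' the remainder is not a VP; after 'everyone near no young roof' the remainder is not a VP.

Ungrammatical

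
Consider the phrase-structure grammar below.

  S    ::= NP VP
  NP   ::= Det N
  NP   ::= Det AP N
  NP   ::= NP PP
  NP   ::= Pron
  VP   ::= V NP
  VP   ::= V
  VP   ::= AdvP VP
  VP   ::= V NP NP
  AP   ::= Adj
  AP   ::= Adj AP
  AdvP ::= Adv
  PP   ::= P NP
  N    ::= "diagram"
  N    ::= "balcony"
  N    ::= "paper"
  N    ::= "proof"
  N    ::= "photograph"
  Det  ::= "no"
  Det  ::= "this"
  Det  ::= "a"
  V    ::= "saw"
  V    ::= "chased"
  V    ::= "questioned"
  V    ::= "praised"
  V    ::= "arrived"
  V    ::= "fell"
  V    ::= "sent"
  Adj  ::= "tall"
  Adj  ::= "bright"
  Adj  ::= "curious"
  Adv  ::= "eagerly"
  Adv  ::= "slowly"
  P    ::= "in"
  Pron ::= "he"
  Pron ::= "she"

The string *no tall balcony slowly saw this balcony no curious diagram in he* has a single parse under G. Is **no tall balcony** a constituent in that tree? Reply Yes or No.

[S [NP [Det no] [AP [Adj tall]] [N balcony]] [VP [AdvP [Adv slowly]] [VP [V saw] [NP [Det this] [N balcony]] [NP [NP [Det no] [AP [Adj curious]] [N diagram]] [PP [P in] [NP [Pron he]]]]]]]
The words 'no tall balcony' are exhaustively dominated by a single NP node (built by NP → Det AP N), so they form a constituent.

Yes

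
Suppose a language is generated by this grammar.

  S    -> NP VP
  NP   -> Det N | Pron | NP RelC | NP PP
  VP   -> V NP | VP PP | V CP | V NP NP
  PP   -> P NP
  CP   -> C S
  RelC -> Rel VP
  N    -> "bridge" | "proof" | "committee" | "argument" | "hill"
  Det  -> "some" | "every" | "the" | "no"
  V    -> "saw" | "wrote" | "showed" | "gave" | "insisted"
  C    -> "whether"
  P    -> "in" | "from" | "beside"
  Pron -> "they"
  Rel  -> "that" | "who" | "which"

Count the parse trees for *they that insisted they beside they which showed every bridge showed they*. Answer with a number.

Two of the 7 distinct bracketings:
[S [NP [NP [Pron they]] [RelC [Rel that] [VP [V insisted] [NP [NP [NP [Pron they]] [PP [P beside] [NP [Pron they]]]] [RelC [Rel which] [VP [V showed] [NP [Det every] [N bridge]]]]]]]] [VP [V showed] [NP [Pron they]]]]
[S [NP [NP [Pron they]] [RelC [Rel that] [VP [V insisted] [NP [NP [Pron they]] [PP [P beside] [NP [NP [Pron they]] [RelC [Rel which] [VP [V showed] [NP [Det every] [N bridge]]]]]]]]]] [VP [V showed] [NP [Pron they]]]]
The trees differ in how a recursive rule is bracketed over the same span.

7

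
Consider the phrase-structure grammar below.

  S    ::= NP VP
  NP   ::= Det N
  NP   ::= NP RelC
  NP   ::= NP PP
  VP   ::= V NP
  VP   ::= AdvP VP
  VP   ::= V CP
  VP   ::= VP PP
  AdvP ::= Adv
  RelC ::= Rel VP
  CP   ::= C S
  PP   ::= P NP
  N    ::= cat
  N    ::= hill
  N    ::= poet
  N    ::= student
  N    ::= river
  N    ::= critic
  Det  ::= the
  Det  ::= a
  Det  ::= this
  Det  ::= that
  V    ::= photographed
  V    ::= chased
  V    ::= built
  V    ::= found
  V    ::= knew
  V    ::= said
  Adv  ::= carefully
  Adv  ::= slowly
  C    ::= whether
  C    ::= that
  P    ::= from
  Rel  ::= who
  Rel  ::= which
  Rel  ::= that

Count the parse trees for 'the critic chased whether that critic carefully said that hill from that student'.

4

Two of the 4 distinct bracketings:
[S [NP [Det the] [N critic]] [VP [V chased] [CP [C whether] [S [NP [Det that] [N critic]] [VP [AdvP [Adv carefully]] [VP [V said] [NP [NP [Det that] [N hill]] [PP [P from] [NP [Det that] [N student]]]]]]]]]]
[S [NP [Det the] [N critic]] [VP [V chased] [CP [C whether] [S [NP [Det that] [N critic]] [VP [AdvP [Adv carefully]] [VP [VP [V said] [NP [Det that] [N hill]]] [PP [P from] [NP [Det that] [N student]]]]]]]]]
The difference turns on whether NP → NP PP is used at the relevant span, versus an alternative expansion of NP.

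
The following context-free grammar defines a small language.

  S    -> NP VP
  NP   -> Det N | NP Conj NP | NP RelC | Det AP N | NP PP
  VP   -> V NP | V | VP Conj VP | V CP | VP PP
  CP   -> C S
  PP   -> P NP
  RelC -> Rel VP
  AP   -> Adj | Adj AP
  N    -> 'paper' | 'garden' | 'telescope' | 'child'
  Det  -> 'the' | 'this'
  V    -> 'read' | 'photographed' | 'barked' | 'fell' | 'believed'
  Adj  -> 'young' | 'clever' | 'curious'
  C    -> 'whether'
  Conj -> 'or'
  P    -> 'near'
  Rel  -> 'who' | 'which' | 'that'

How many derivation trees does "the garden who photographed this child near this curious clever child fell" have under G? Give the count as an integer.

3

Two of the 3 distinct bracketings:
[S [NP [NP [Det the] [N garden]] [RelC [Rel who] [VP [V photographed] [NP [NP [Det this] [N child]] [PP [P near] [NP [Det this] [AP [Adj curious] [AP [Adj clever]]] [N child]]]]]]] [VP [V fell]]]
[S [NP [NP [Det the] [N garden]] [RelC [Rel who] [VP [VP [V photographed] [NP [Det this] [N child]]] [PP [P near] [NP [Det this] [AP [Adj curious] [AP [Adj clever]]] [N child]]]]]] [VP [V fell]]]
The difference turns on whether NP → NP PP is used at the relevant span, versus an alternative expansion of NP.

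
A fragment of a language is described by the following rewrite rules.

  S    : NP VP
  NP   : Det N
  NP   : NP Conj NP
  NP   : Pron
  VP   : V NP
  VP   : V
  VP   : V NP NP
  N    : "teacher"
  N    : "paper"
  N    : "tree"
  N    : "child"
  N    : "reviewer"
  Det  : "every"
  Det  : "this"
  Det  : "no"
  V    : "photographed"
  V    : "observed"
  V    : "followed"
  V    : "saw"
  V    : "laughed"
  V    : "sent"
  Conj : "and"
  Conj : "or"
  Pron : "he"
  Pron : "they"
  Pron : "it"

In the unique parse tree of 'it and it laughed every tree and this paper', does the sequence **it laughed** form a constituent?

[S [NP [NP [Pron it]] [Conj and] [NP [Pron it]]] [VP [V laughed] [NP [NP [Det every] [N tree]] [Conj and] [NP [Det this] [N paper]]]]]
The smallest constituent containing 'it laughed' is the S spanning 'it and it laughed every tree and this paper'; no single node in the tree dominates exactly the given words.

No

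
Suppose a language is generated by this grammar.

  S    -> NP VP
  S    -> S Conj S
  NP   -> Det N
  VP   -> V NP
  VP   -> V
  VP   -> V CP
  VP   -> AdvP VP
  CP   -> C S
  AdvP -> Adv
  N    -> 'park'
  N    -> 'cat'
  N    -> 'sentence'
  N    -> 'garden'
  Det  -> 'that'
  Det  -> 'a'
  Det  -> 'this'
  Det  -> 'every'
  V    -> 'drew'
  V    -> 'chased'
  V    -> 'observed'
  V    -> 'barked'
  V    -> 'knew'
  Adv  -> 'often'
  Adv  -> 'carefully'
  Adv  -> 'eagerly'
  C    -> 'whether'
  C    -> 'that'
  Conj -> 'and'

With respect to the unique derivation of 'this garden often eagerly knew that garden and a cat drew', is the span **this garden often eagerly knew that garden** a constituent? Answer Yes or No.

[S [S [NP [Det this] [N garden]] [VP [AdvP [Adv often]] [VP [AdvP [Adv eagerly]] [VP [V knew] [NP [Det that] [N garden]]]]]] [Conj and] [S [NP [Det a] [N cat]] [VP [V drew]]]]
The words 'this garden often eagerly knew that garden' are exhaustively dominated by a single S node (built by S → NP VP), so they form a constituent.

Yes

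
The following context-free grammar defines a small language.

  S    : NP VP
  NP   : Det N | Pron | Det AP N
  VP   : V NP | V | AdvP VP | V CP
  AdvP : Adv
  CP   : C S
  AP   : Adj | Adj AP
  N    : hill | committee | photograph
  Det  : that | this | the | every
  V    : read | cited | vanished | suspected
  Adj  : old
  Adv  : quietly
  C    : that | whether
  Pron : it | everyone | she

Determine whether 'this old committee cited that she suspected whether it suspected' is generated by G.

S
  NP
    Det: this
    AP
      Adj: old
    N: committee
  VP
    V: cited
    CP
      C: that
      S
        NP
          Pron: she
        VP
          V: suspected
          CP
            C: whether
            S
              NP
                Pron: it
              VP
                V: suspected
The bracketing above is licensed at every node by one of the given productions, with S at the root.

Grammatical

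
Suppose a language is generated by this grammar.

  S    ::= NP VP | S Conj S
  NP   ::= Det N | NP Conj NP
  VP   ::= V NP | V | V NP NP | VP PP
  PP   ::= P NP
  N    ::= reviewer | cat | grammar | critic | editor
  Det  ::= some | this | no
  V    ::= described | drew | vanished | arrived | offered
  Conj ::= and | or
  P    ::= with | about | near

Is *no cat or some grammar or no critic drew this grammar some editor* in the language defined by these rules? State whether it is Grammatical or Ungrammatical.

Grammatical

S
  NP
    NP
      Det: no
      N: cat
    Conj: or
    NP
      NP
        Det: some
        N: grammar
      Conj: or
      NP
        Det: no
        N: critic
  VP
    V: drew
    NP
      Det: this
      N: grammar
    NP
      Det: some
      N: editor
Each bracket corresponds to one application of a listed rule, so the string is derivable from S.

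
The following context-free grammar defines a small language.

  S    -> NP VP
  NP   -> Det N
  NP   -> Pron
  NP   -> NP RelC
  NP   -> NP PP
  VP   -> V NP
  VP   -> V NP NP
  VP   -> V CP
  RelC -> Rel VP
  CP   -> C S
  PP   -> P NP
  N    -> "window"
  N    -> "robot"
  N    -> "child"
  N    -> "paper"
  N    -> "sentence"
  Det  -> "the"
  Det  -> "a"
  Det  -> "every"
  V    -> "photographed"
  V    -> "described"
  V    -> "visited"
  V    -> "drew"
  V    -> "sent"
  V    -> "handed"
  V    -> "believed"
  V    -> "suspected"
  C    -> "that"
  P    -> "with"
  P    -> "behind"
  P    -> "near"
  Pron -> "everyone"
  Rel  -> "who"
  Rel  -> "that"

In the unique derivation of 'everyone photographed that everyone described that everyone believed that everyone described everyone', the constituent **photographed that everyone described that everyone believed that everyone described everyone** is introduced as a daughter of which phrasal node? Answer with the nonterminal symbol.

S
  NP
    Pron: everyone
  VP
    V: photographed
    CP
      C: that
      S
        NP
          Pron: everyone
        VP
          V: described
          CP
            C: that
            S
              NP
                Pron: everyone
              VP
                V: believed
                CP
                  C: that
                  S
                    NP
                      Pron: everyone
                    VP
                      V: described
                      NP
                        Pron: everyone
The span 'photographed that everyone described that everyone believed that everyone described everyone' is the VP node built by VP → V CP.
Its mother is the S built by S → NP VP.

S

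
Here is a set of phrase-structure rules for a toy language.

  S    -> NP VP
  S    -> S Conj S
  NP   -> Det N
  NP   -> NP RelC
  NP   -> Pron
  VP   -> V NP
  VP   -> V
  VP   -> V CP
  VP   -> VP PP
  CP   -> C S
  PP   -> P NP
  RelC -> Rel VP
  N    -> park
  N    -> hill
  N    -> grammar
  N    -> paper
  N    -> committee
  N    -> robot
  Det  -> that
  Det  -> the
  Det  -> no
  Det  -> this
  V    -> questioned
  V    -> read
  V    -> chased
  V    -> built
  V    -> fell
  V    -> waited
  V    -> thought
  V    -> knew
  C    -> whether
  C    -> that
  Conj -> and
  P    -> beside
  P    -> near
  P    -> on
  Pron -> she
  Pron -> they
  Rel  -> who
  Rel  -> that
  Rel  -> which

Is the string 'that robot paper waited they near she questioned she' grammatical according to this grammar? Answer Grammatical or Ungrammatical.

Ungrammatical

An N word can never sit immediately before an N word in any string this grammar generates, so the substring 'robot paper' rules out a derivation.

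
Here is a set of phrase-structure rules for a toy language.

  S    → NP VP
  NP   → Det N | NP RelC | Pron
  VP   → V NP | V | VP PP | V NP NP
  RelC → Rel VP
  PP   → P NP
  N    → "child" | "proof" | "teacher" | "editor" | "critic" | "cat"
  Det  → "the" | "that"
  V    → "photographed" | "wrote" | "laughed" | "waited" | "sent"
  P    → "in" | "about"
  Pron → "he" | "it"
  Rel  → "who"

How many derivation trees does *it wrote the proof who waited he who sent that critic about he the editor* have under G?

Two of the 5 distinct bracketings:
[S [NP [Pron it]] [VP [V wrote] [NP [NP [Det the] [N proof]] [RelC [Rel who] [VP [V waited] [NP [NP [Pron he]] [RelC [Rel who] [VP [VP [V sent] [NP [Det that] [N critic]]] [PP [P about] [NP [Pron he]]]]]] [NP [Det the] [N editor]]]]]]]
[S [NP [Pron it]] [VP [V wrote] [NP [NP [Det the] [N proof]] [RelC [Rel who] [VP [V waited] [NP [NP [Pron he]] [RelC [Rel who] [VP [VP [V sent] [NP [Det that] [N critic]]] [PP [P about] [NP [Pron he]]]]]]]]] [NP [Det the] [N editor]]]]
The trees differ in how a recursive rule is bracketed over the same span.

5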